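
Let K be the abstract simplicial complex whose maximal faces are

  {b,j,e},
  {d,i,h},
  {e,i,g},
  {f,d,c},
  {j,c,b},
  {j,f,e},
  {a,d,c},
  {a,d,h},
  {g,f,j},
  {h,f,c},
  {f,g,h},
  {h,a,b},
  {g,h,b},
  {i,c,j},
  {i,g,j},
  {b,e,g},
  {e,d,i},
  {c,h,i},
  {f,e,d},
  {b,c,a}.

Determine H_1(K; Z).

H_1 ≅ Z ⊕ Z/2Z.

Order the vertices as a < b < c < d < e < f < g < h < i < j. Listing each simplex with vertices in this order, K has dimension 2 with simplices:

  0-simplices (10): a, b, c, d, e, f, g, h, i, j
  1-simplices (30): ab, ac, ad, ah, bc, be, bg, bh, bj, cd, cf, ch, ci, cj, de, df, dh, di, ef, eg, ei, ej, fg, fh, fj, gh, gi, gj, hi, ij
  2-simplices (20): abc, abh, acd, adh, bcj, beg, bej, bgh, cdf, cfh, chi, cij, def, dei, dhi, efj, egi, fgh, fgj, gij

giving chain groups C_0 ≅ Z^10, C_1 ≅ Z^30, C_2 ≅ Z^20.

∂_1: C_1 → C_0 is given by ∂[p,q] = [q] − [p]. For instance
  ∂cf = f − c.
This gives a 10×30 integer matrix of rank 9; reducing to Smith normal form yields diagonal entries (1,1,1,1,1,1,1,1,1).

∂_2: C_2 → C_1 maps a triangle to the signed sum of its edges. For instance
  ∂fgj = gj − fj + fg,
  ∂efj = fj − ej + ef.
The resulting 30×20 matrix has rank 20, and its Smith normal form has invariant factors (1,1,1,1,1,1,1,1,1,1,1,1,1,1,1,1,1,1,1,2).

From H_k ≅ ker(∂_k) / im(∂_{k+1}) we obtain:

  H_1: rank ker ∂_1 − rank ∂_2 = (30 − 9) − 20 = 1, and ∂_2 has invariant factor 2 > 1, so H_1 = Z ⊕ Z/2Z.

(K is a triangulation of the Klein bottle.)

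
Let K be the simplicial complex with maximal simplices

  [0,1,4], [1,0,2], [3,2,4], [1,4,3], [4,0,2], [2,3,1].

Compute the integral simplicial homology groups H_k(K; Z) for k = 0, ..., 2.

H_0 ≅ Z,  H_1 = 0,  H_2 ≅ Z.

K has 5 vertices, 9 edges, 6 triangles.
rank ∂_0 = 0, rank ∂_1 = 4 ⇒ b_0 = 5 − 0 − 4 = 1; all invariant factors of ∂_1 are 1 so no torsion. So H_0 = Z.
rank ∂_1 = 4, rank ∂_2 = 5 ⇒ b_1 = 9 − 4 − 5 = 0; all invariant factors of ∂_2 are 1 so no torsion. So H_1 = 0.
rank ∂_2 = 5, rank ∂_3 = 0 ⇒ b_2 = 6 − 5 − 0 = 1. So H_2 = Z.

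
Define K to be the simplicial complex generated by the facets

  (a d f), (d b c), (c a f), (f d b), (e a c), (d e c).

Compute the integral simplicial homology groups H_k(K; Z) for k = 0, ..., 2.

Order the vertices as a < b < c < d < e < f. Listing each simplex with vertices in this order, K has dimension 2 with simplices:

  0-simplices (6): a, b, c, d, e, f
  1-simplices (12): ac, ad, ae, af, bc, bd, bf, cd, ce, cf, de, df
  2-simplices (6): ace, acf, adf, bcd, bdf, cde

giving chain groups C_0 ≅ Z^6, C_1 ≅ Z^12, C_2 ≅ Z^6.

The boundary map ∂_1: C_1 → C_0 sends each edge [p,q] (with p < q) to q − p. For instance
  ∂af = f − a.
The resulting 6×12 matrix has rank 5, and its Smith normal form has invariant factors (1,1,1,1,1).

Boundary ∂_2: C_2 → C_1 maps a triangle to the signed sum of its edges. For instance
  ∂acf = cf − af + ac,
  ∂ace = ce − ae + ac.
This gives a 12×6 integer matrix of rank 6; reducing to Smith normal form yields diagonal entries (1,1,1,1,1,1).

From H_k ≅ ker(∂_k) / im(∂_{k+1}) we obtain:

  H_0: rank C_0 − rank ∂_1 = 6 − 5 = 1, and the invariant factors of ∂_1 are all 1, so H_0 = Z.
  H_1: rank ker ∂_1 − rank ∂_2 = (12 − 5) − 6 = 1, and the invariant factors of ∂_2 are all 1, so H_1 = Z.
  H_2: rank ker ∂_2 − rank ∂_3 = (6 − 6) − 0 = 0, and there is no ∂_3, so H_2 = 0.

H_0 = Z,  H_1 = Z,  H_2 = 0.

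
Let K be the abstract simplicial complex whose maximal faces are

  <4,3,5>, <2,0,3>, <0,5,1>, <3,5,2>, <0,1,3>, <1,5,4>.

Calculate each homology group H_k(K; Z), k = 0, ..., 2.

We work with the vertex ordering 0 < 1 < 2 < 3 < 4 < 5. The simplices of K, each written with vertices in increasing order, are:

  0-simplices (6): [0], [1], [2], [3], [4], [5]
  1-simplices (12): [0,1], [0,2], [0,3], [0,5], [1,3], [1,4], [1,5], [2,3], [2,5], [3,4], [3,5], [4,5]
  2-simplices (6): [0,1,3], [0,1,5], [0,2,3], [1,4,5], [2,3,5], [3,4,5]

giving chain groups C_0 ≅ Z^6, C_1 ≅ Z^12, C_2 ≅ Z^6.

∂_1: C_1 → C_0 sends each edge [p,q] (with p < q) to q − p. For instance
  ∂[2,5] = [5] − [2].
The resulting 6×12 matrix has rank 5, and its Smith normal form has invariant factors (1,1,1,1,1).

∂_2: C_2 → C_1 maps a triangle to the signed sum of its edges. For instance
  ∂[2,3,5] = [3,5] − [2,5] + [2,3],
  ∂[1,4,5] = [4,5] − [1,5] + [1,4].
This gives a 12×6 integer matrix of rank 6; reducing to Smith normal form yields diagonal entries (1,1,1,1,1,1).

Computing H_k = (kernel of ∂_k) / (image of ∂_{k+1}):

  H_0: rank C_0 − rank ∂_1 = 6 − 5 = 1, and the invariant factors of ∂_1 are all 1, so H_0 = Z.
  H_1: rank ker ∂_1 − rank ∂_2 = (12 − 5) − 6 = 1, and the invariant factors of ∂_2 are all 1, so H_1 = Z.
  H_2: rank ker ∂_2 − rank ∂_3 = (6 − 6) − 0 = 0, and there is no ∂_3, so H_2 = 0.

H_0 = Z,  H_1 = Z,  H_2 = 0.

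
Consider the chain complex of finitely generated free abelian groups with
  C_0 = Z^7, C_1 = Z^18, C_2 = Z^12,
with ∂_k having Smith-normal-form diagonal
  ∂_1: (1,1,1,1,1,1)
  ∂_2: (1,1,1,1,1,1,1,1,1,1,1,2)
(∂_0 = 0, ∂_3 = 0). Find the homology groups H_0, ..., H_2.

H_0 ≅ Z,  H_1 ≅ Z_2,  H_2 = 0.

H_0: b_0 = 7 − 0 − 6 = 1; torsion from ∂_1 factors > 1: none. So H_0 ≅ Z.
H_1: b_1 = 18 − 6 − 12 = 0; torsion from ∂_2 factors > 1: [2]. So H_1 ≅ Z_2.
H_2: b_2 = 12 − 12 − 0 = 0; torsion from ∂_3 factors > 1: none. So H_2 ≅ 0.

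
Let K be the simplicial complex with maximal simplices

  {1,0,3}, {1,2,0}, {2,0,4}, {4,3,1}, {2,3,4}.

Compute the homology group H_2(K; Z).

H_2 ≅ 0.

Fix the vertex order 0 < 1 < 2 < 3 < 4 and write every simplex with vertices in increasing order. Then dim K = 2 and the simplices of K are:

  0-simplices (5): [0], [1], [2], [3], [4]
  1-simplices (10): [0,1], [0,2], [0,3], [0,4], [1,2], [1,3], [1,4], [2,3], [2,4], [3,4]
  2-simplices (5): [0,1,2], [0,1,3], [0,2,4], [1,3,4], [2,3,4]

giving chain groups C_0 ≅ Z^5, C_1 ≅ Z^10, C_2 ≅ Z^5.

Boundary ∂_1: C_1 → C_0 sends each edge [p,q] (with p < q) to q − p. For instance
  ∂[2,4] = [4] − [2].
As a 5×10 matrix over Z this has rank 4, with invariant factors (1,1,1,1).

Boundary ∂_2: C_2 → C_1 sends each 2-simplex [p,q,r] to [q,r] − [p,r] + [p,q]. For instance
  ∂[0,1,3] = [1,3] − [0,3] + [0,1],
  ∂[1,3,4] = [3,4] − [1,4] + [1,3].
The resulting 10×5 matrix has rank 5, and its Smith normal form has invariant factors (1,1,1,1,1).

Now H_k = ker ∂_k / im ∂_{k+1}, so:

  H_2: rank ker ∂_2 − rank ∂_3 = (5 − 5) − 0 = 0, and there is no ∂_3, so H_2 = 0.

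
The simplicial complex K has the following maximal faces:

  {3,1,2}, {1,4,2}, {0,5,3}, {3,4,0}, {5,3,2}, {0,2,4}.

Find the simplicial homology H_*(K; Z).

H_0 = Z,  H_1 = Z,  H_2 = 0.

Take the total order 0 < 1 < 2 < 3 < 4 < 5 on the vertex set. Then K (dimension 2) consists of the simplices:

  0-simplices (6): [0], [1], [2], [3], [4], [5]
  1-simplices (12): [0,2], [0,3], [0,4], [0,5], [1,2], [1,3], [1,4], [2,3], [2,4], [2,5], [3,4], [3,5]
  2-simplices (6): [0,2,4], [0,3,4], [0,3,5], [1,2,3], [1,2,4], [2,3,5]

so the chain groups are C_0 ≅ Z^6, C_1 ≅ Z^12, C_2 ≅ Z^6.

∂_1: C_1 → C_0 sends each edge [p,q] (with p < q) to q − p. For instance
  ∂[2,3] = [3] − [2].
The resulting 6×12 matrix has rank 5, and its Smith normal form has invariant factors (1,1,1,1,1).

∂_2: C_2 → C_1 maps a triangle to the signed sum of its edges. For instance
  ∂[0,2,4] = [2,4] − [0,4] + [0,2],
  ∂[1,2,4] = [2,4] − [1,4] + [1,2].
The 12×6 boundary matrix has rank 6 and Smith normal form diag(1,1,1,1,1,1).

Reading off H_k = ker ∂_k / im ∂_{k+1}:

  H_0: rank C_0 − rank ∂_1 = 6 − 5 = 1, and the invariant factors of ∂_1 are all 1, so H_0 ≅ Z.
  H_1: rank ker ∂_1 − rank ∂_2 = (12 − 5) − 6 = 1, and the invariant factors of ∂_2 are all 1, so H_1 ≅ Z.
  H_2: rank ker ∂_2 − rank ∂_3 = (6 − 6) − 0 = 0, and there is no ∂_3, so H_2 ≅ 0.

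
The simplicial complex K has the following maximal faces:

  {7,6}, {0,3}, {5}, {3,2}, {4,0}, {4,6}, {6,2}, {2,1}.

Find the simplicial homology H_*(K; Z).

H_0 = Z^2,  H_1 = Z.

K has 8 vertices, 7 edges.
rank ∂_0 = 0, rank ∂_1 = 6 ⇒ b_0 = 8 − 0 − 6 = 2; all invariant factors of ∂_1 are 1 so no torsion. So H_0 ≅ Z^2.
rank ∂_1 = 6, rank ∂_2 = 0 ⇒ b_1 = 7 − 6 − 0 = 1. So H_1 ≅ Z.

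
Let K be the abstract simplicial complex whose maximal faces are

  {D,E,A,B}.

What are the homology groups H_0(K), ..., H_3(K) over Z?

H_0 ≅ Z,  H_1 = 0,  H_2 = 0,  H_3 = 0.

Fix the vertex order A < B < D < E and write every simplex with vertices in increasing order. Then dim K = 3 and the simplices of K are:

  0-simplices (4): A, B, D, E
  1-simplices (6): AB, AD, AE, BD, BE, DE
  2-simplices (4): ABD, ABE, ADE, BDE
  3-simplices (1): ABDE

so the chain groups are C_0 ≅ Z^4, C_1 ≅ Z^6, C_2 ≅ Z^4, C_3 ≅ Z^1.

∂_1: C_1 → C_0 maps an edge to its endpoints' difference, ∂[p,q] = q − p.
This gives a 4×6 integer matrix of rank 3; reducing to Smith normal form yields diagonal entries (1,1,1).

Boundary ∂_2: C_2 → C_1 sends each 2-simplex [p,q,r] to [q,r] − [p,r] + [p,q]. For instance
  ∂ADE = DE − AE + AD,
  ∂ABD = BD − AD + AB.
This gives a 6×4 integer matrix of rank 3; reducing to Smith normal form yields diagonal entries (1,1,1).

∂_3: C_3 → C_2 sends each 3-simplex σ to the alternating sum Σ_i (−1)^i (σ with its i-th vertex removed). For instance
  ∂ABDE = BDE − ADE + ABE − ABD.
This gives a 4×1 integer matrix of rank 1; reducing to Smith normal form yields diagonal entries (1).

Computing H_k = (kernel of ∂_k) / (image of ∂_{k+1}):

  H_0: rank C_0 − rank ∂_1 = 4 − 3 = 1, and the invariant factors of ∂_1 are all 1, so H_0 ≅ Z.
  H_1: rank ker ∂_1 − rank ∂_2 = (6 − 3) − 3 = 0, and the invariant factors of ∂_2 are all 1, so H_1 ≅ 0.
  H_2: rank ker ∂_2 − rank ∂_3 = (4 − 3) − 1 = 0, and the invariant factors of ∂_3 are all 1, so H_2 ≅ 0.
  H_3: rank ker ∂_3 − rank ∂_4 = (1 − 1) − 0 = 0, and there is no ∂_4, so H_3 ≅ 0.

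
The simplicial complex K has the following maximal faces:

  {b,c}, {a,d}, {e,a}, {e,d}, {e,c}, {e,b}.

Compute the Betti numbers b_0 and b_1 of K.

b_0 = 1, b_1 = 2.

Take the total order a < b < c < d < e on the vertex set. Then K (dimension 1) consists of the simplices:

  0-simplices (5): a, b, c, d, e
  1-simplices (6): ad, ae, bc, be, ce, de

Hence C_0 ≅ Z^5, C_1 ≅ Z^6.

Boundary ∂_1: C_1 → C_0 sends each edge [p,q] (with p < q) to q − p. For instance
  ∂de = e − d.
The resulting 5×6 matrix has rank 4, and its Smith normal form has invariant factors (1,1,1,1).

Reading off H_k = ker ∂_k / im ∂_{k+1}:

  H_0: rank C_0 − rank ∂_1 = 5 − 4 = 1, and the invariant factors of ∂_1 are all 1, so H_0 = Z.
  H_1: rank ker ∂_1 − rank ∂_2 = (6 − 4) − 0 = 2, and there is no ∂_2, so H_1 = Z^2.

Hence the Betti numbers are b_0 = 1, b_1 = 2.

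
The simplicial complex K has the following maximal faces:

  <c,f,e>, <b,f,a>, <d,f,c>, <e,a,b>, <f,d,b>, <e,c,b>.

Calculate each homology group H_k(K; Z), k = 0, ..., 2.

We work with the vertex ordering a < b < c < d < e < f. The simplices of K, each written with vertices in increasing order, are:

  0-simplices (6): a, b, c, d, e, f
  1-simplices (12): ab, ae, af, bc, bd, be, bf, cd, ce, cf, df, ef
  2-simplices (6): abe, abf, bce, bdf, cdf, cef

Hence C_0 ≅ Z^6, C_1 ≅ Z^12, C_2 ≅ Z^6.

The boundary map ∂_1: C_1 → C_0 sends each edge [p,q] (with p < q) to q − p. For instance
  ∂af = f − a.
This gives a 6×12 integer matrix of rank 5; reducing to Smith normal form yields diagonal entries (1,1,1,1,1).

∂_2: C_2 → C_1 acts by ∂[p,q,r] = [q,r] − [p,r] + [p,q]. For instance
  ∂cdf = df − cf + cd,
  ∂abf = bf − af + ab.
The resulting 12×6 matrix has rank 6, and its Smith normal form has invariant factors (1,1,1,1,1,1).

From H_k ≅ ker(∂_k) / im(∂_{k+1}) we obtain:

  H_0: rank C_0 − rank ∂_1 = 6 − 5 = 1, and the invariant factors of ∂_1 are all 1, so H_0 = Z.
  H_1: rank ker ∂_1 − rank ∂_2 = (12 − 5) − 6 = 1, and the invariant factors of ∂_2 are all 1, so H_1 = Z.
  H_2: rank ker ∂_2 − rank ∂_3 = (6 − 6) − 0 = 0, and there is no ∂_3, so H_2 = 0.

H_0 = Z,  H_1 = Z,  H_2 = 0.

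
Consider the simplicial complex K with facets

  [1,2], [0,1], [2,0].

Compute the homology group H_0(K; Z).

Take the total order 0 < 1 < 2 on the vertex set. Then K (dimension 1) consists of the simplices:

  0-simplices (3): [0], [1], [2]
  1-simplices (3): [0,1], [0,2], [1,2]

Hence C_0 ≅ Z^3, C_1 ≅ Z^3.

Boundary ∂_1: C_1 → C_0 maps an edge to its endpoints' difference, ∂[p,q] = q − p. For instance
  ∂[0,2] = [2] − [0].
The 3×3 boundary matrix has rank 2 and Smith normal form diag(1,1).

Computing H_k = (kernel of ∂_k) / (image of ∂_{k+1}):

  H_0: rank C_0 − rank ∂_1 = 3 − 2 = 1, and the invariant factors of ∂_1 are all 1, so H_0 = Z.

H_0 ≅ Z.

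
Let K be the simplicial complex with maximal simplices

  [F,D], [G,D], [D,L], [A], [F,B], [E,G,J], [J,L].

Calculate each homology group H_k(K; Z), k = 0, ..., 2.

H_0 ≅ Z^2,  H_1 ≅ Z,  H_2 = 0.

K has 8 vertices, 8 edges, 1 triangle.
rank ∂_0 = 0, rank ∂_1 = 6 ⇒ b_0 = 8 − 0 − 6 = 2; all invariant factors of ∂_1 are 1 so no torsion. So H_0 ≅ Z^2.
rank ∂_1 = 6, rank ∂_2 = 1 ⇒ b_1 = 8 − 6 − 1 = 1; all invariant factors of ∂_2 are 1 so no torsion. So H_1 ≅ Z.
rank ∂_2 = 1, rank ∂_3 = 0 ⇒ b_2 = 1 − 1 − 0 = 0. So H_2 ≅ 0.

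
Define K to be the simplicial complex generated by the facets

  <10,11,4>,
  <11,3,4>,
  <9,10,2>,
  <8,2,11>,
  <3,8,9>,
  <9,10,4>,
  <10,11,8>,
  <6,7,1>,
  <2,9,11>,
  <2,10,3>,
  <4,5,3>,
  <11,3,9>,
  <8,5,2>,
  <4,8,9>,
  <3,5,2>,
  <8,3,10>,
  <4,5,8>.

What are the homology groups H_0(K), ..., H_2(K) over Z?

We work with the vertex ordering 1 < 2 < 3 < 4 < 5 < 6 < 7 < 8 < 9 < 10 < 11. The simplices of K, each written with vertices in increasing order, are:

  0-simplices (11): [1], [2], [3], [4], [5], [6], [7], [8], [9], [10], [11]
  1-simplices (27): (27 of them)
  2-simplices (17): (17 of them)

Hence C_0 ≅ Z^11, C_1 ≅ Z^27, C_2 ≅ Z^17.

Boundary ∂_1: C_1 → C_0 is given by ∂[p,q] = [q] − [p]. For instance
  ∂[1,6] = [6] − [1].
As a 11×27 matrix over Z this has rank 9, with invariant factors (1,1,1,1,1,1,1,1,1).

Boundary ∂_2: C_2 → C_1 acts by ∂[p,q,r] = [q,r] − [p,r] + [p,q]. For instance
  ∂[8,10,11] = [10,11] − [8,11] + [8,10],
  ∂[3,4,11] = [4,11] − [3,11] + [3,4].
The resulting 27×17 matrix has rank 16, and its Smith normal form has invariant factors (1,1,1,1,1,1,1,1,1,1,1,1,1,1,1,1).

Reading off H_k = ker ∂_k / im ∂_{k+1}:

  H_0: rank C_0 − rank ∂_1 = 11 − 9 = 2, and the invariant factors of ∂_1 are all 1, so H_0 = Z^2.
  H_1: rank ker ∂_1 − rank ∂_2 = (27 − 9) − 16 = 2, and the invariant factors of ∂_2 are all 1, so H_1 = Z^2.
  H_2: rank ker ∂_2 − rank ∂_3 = (17 − 16) − 0 = 1, and there is no ∂_3, so H_2 = Z.

H_0 ≅ Z^2,  H_1 ≅ Z^2,  H_2 ≅ Z.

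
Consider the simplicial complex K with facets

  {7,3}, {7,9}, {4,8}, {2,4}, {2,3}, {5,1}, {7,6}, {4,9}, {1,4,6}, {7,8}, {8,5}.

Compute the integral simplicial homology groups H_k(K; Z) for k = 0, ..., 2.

Order the vertices as 1 < 2 < 3 < 4 < 5 < 6 < 7 < 8 < 9. Listing each simplex with vertices in this order, K has dimension 2 with simplices:

  0-simplices (9): [1], [2], [3], [4], [5], [6], [7], [8], [9]
  1-simplices (13): [1,4], [1,5], [1,6], [2,3], [2,4], [3,7], [4,6], [4,8], [4,9], [5,8], [6,7], [7,8], [7,9]
  2-simplices (1): [1,4,6]

so the chain groups are C_0 ≅ Z^9, C_1 ≅ Z^13, C_2 ≅ Z^1.

The boundary map ∂_1: C_1 → C_0 maps an edge to its endpoints' difference, ∂[p,q] = q − p.
The 9×13 boundary matrix has rank 8 and Smith normal form diag(1,1,1,1,1,1,1,1).

Boundary ∂_2: C_2 → C_1 maps a triangle to the signed sum of its edges. For instance
  ∂[1,4,6] = [4,6] − [1,6] + [1,4].
This gives a 13×1 integer matrix of rank 1; reducing to Smith normal form yields diagonal entries (1).

Now H_k = ker ∂_k / im ∂_{k+1}, so:

  H_0: rank C_0 − rank ∂_1 = 9 − 8 = 1, and the invariant factors of ∂_1 are all 1, so H_0 ≅ Z.
  H_1: rank ker ∂_1 − rank ∂_2 = (13 − 8) − 1 = 4, and the invariant factors of ∂_2 are all 1, so H_1 ≅ Z^4.
  H_2: rank ker ∂_2 − rank ∂_3 = (1 − 1) − 0 = 0, and there is no ∂_3, so H_2 ≅ 0.

H_0 ≅ Z,  H_1 ≅ Z^4,  H_2 = 0.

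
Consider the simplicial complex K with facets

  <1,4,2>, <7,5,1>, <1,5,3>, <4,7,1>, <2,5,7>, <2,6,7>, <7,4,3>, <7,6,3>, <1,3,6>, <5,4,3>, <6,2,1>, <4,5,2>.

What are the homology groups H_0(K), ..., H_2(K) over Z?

H_0 ≅ Z,  H_1 ≅ Z/2,  H_2 = 0.

Fix the vertex order 1 < 2 < 3 < 4 < 5 < 6 < 7 and write every simplex with vertices in increasing order. Then dim K = 2 and the simplices of K are:

  0-simplices (7): [1], [2], [3], [4], [5], [6], [7]
  1-simplices (18): [1,2], [1,3], [1,4], [1,5], [1,6], [1,7], [2,4], [2,5], [2,6], [2,7], [3,4], [3,5], [3,6], [3,7], [4,5], [4,7], [5,7], [6,7]
  2-simplices (12): [1,2,4], [1,2,6], [1,3,5], [1,3,6], [1,4,7], [1,5,7], [2,4,5], [2,5,7], [2,6,7], [3,4,5], [3,4,7], [3,6,7]

so the chain groups are C_0 ≅ Z^7, C_1 ≅ Z^18, C_2 ≅ Z^12.

The boundary map ∂_1: C_1 → C_0 maps an edge to its endpoints' difference, ∂[p,q] = q − p.
The 7×18 boundary matrix has rank 6 and Smith normal form diag(1,1,1,1,1,1).

Boundary ∂_2: C_2 → C_1 maps a triangle to the signed sum of its edges. For instance
  ∂[1,2,6] = [2,6] − [1,6] + [1,2],
  ∂[2,4,5] = [4,5] − [2,5] + [2,4].
The resulting 18×12 matrix has rank 12, and its Smith normal form has invariant factors (1,1,1,1,1,1,1,1,1,1,1,2).

Reading off H_k = ker ∂_k / im ∂_{k+1}:

  H_0: rank C_0 − rank ∂_1 = 7 − 6 = 1, and the invariant factors of ∂_1 are all 1, so H_0 ≅ Z.
  H_1: rank ker ∂_1 − rank ∂_2 = (18 − 6) − 12 = 0, and ∂_2 has invariant factor 2 > 1, so H_1 ≅ Z/2.
  H_2: rank ker ∂_2 − rank ∂_3 = (12 − 12) − 0 = 0, and there is no ∂_3, so H_2 ≅ 0.

As a check, the Euler characteristic is 7 − 18 + 12 = 1, which agrees with 1 − 0 + 0 = 1.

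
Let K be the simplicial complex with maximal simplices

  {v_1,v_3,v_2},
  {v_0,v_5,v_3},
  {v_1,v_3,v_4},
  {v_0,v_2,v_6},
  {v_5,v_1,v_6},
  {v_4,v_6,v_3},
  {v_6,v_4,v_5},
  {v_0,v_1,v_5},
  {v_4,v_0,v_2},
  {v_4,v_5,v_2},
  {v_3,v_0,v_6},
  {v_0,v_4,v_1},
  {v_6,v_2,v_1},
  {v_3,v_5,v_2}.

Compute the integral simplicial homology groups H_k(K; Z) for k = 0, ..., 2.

We work with the vertex ordering v_0 < v_1 < v_2 < v_3 < v_4 < v_5 < v_6. The simplices of K, each written with vertices in increasing order, are:

  0-simplices (7): [v_0], [v_1], [v_2], [v_3], [v_4], [v_5], [v_6]
  1-simplices (21): (21 of them)
  2-simplices (14): (14 of them)

Hence C_0 ≅ Z^7, C_1 ≅ Z^21, C_2 ≅ Z^14.

∂_1: C_1 → C_0 is given by ∂[p,q] = [q] − [p]. For instance
  ∂[v_1,v_5] = [v_5] − [v_1].
The 7×21 boundary matrix has rank 6 and Smith normal form diag(1,1,1,1,1,1).

The boundary map ∂_2: C_2 → C_1 maps a triangle to the signed sum of its edges. For instance
  ∂[v_2,v_4,v_5] = [v_4,v_5] − [v_2,v_5] + [v_2,v_4],
  ∂[v_2,v_3,v_5] = [v_3,v_5] − [v_2,v_5] + [v_2,v_3].
This gives a 21×14 integer matrix of rank 13; reducing to Smith normal form yields diagonal entries (1,1,1,1,1,1,1,1,1,1,1,1,1).

Now H_k = ker ∂_k / im ∂_{k+1}, so:

  H_0: rank C_0 − rank ∂_1 = 7 − 6 = 1, and the invariant factors of ∂_1 are all 1, so H_0 ≅ Z.
  H_1: rank ker ∂_1 − rank ∂_2 = (21 − 6) − 13 = 2, and the invariant factors of ∂_2 are all 1, so H_1 ≅ Z^2.
  H_2: rank ker ∂_2 − rank ∂_3 = (14 − 13) − 0 = 1, and there is no ∂_3, so H_2 ≅ Z.

(K is a triangulation of the torus T^2.)

H_0 = Z,  H_1 = Z^2,  H_2 = Z.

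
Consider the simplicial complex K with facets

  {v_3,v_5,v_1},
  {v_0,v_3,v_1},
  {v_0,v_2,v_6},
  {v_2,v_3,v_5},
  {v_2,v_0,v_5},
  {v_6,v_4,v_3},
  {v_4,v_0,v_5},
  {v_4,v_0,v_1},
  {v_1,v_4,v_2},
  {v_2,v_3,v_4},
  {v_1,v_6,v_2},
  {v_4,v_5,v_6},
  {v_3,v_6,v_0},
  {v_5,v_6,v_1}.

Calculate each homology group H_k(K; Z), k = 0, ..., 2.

H_0 ≅ Z,  H_1 ≅ Z^2,  H_2 ≅ Z.

Fix the vertex order v_0 < v_1 < v_2 < v_3 < v_4 < v_5 < v_6 and write every simplex with vertices in increasing order. Then dim K = 2 and the simplices of K are:

  0-simplices (7): [v_0], [v_1], [v_2], [v_3], [v_4], [v_5], [v_6]
  1-simplices (21): (21 of them)
  2-simplices (14): (14 of them)

Hence C_0 ≅ Z^7, C_1 ≅ Z^21, C_2 ≅ Z^14.

Boundary ∂_1: C_1 → C_0 is given by ∂[p,q] = [q] − [p].
The resulting 7×21 matrix has rank 6, and its Smith normal form has invariant factors (1,1,1,1,1,1).

∂_2: C_2 → C_1 sends each 2-simplex [p,q,r] to [q,r] − [p,r] + [p,q]. For instance
  ∂[v_3,v_4,v_6] = [v_4,v_6] − [v_3,v_6] + [v_3,v_4],
  ∂[v_2,v_3,v_5] = [v_3,v_5] − [v_2,v_5] + [v_2,v_3].
As a 21×14 matrix over Z this has rank 13, with invariant factors (1,1,1,1,1,1,1,1,1,1,1,1,1).

From H_k ≅ ker(∂_k) / im(∂_{k+1}) we obtain:

  H_0: rank C_0 − rank ∂_1 = 7 − 6 = 1, and the invariant factors of ∂_1 are all 1, so H_0 ≅ Z.
  H_1: rank ker ∂_1 − rank ∂_2 = (21 − 6) − 13 = 2, and the invariant factors of ∂_2 are all 1, so H_1 ≅ Z^2.
  H_2: rank ker ∂_2 − rank ∂_3 = (14 − 13) − 0 = 1, and there is no ∂_3, so H_2 ≅ Z.

As a check, the Euler characteristic is 7 − 21 + 14 = 0, which agrees with 1 − 2 + 1 = 0.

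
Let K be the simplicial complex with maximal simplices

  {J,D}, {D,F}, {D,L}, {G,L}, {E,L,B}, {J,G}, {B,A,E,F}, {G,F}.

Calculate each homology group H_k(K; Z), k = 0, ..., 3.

Take the total order A < B < D < E < F < G < J < L on the vertex set. Then K (dimension 3) consists of the simplices:

  0-simplices (8): A, B, D, E, F, G, J, L
  1-simplices (14): AB, AE, AF, BE, BF, BL, DF, DJ, DL, EF, EL, FG, GJ, GL
  2-simplices (5): ABE, ABF, AEF, BEF, BEL
  3-simplices (1): ABEF

Hence C_0 ≅ Z^8, C_1 ≅ Z^14, C_2 ≅ Z^5, C_3 ≅ Z^1.

Boundary ∂_1: C_1 → C_0 is given by ∂[p,q] = [q] − [p].
The 8×14 boundary matrix has rank 7 and Smith normal form diag(1,1,1,1,1,1,1).

Boundary ∂_2: C_2 → C_1 acts by ∂[p,q,r] = [q,r] − [p,r] + [p,q]. For instance
  ∂AEF = EF − AF + AE,
  ∂BEL = EL − BL + BE.
This gives a 14×5 integer matrix of rank 4; reducing to Smith normal form yields diagonal entries (1,1,1,1).

The boundary map ∂_3: C_3 → C_2 sends each 3-simplex σ to the alternating sum Σ_i (−1)^i (σ with its i-th vertex removed). For instance
  ∂ABEF = BEF − AEF + ABF − ABE.
The 5×1 boundary matrix has rank 1 and Smith normal form diag(1).

Reading off H_k = ker ∂_k / im ∂_{k+1}:

  H_0: rank C_0 − rank ∂_1 = 8 − 7 = 1, and the invariant factors of ∂_1 are all 1, so H_0 = Z.
  H_1: rank ker ∂_1 − rank ∂_2 = (14 − 7) − 4 = 3, and the invariant factors of ∂_2 are all 1, so H_1 = Z^3.
  H_2: rank ker ∂_2 − rank ∂_3 = (5 − 4) − 1 = 0, and the invariant factors of ∂_3 are all 1, so H_2 = 0.
  H_3: rank ker ∂_3 − rank ∂_4 = (1 − 1) − 0 = 0, and there is no ∂_4, so H_3 = 0.

As a check, the Euler characteristic is 8 − 14 + 5 − 1 = -2, which agrees with 1 − 3 + 0 − 0 = -2.

H_0 ≅ Z,  H_1 ≅ Z^3,  H_2 = 0,  H_3 = 0.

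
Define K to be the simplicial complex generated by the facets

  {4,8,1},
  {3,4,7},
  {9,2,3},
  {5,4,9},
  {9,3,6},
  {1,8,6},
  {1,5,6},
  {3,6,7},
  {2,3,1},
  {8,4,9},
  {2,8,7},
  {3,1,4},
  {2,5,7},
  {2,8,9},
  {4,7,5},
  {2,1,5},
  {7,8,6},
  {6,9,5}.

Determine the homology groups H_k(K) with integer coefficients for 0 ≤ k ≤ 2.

H_0 ≅ Z,  H_1 ≅ Z^2,  H_2 ≅ Z.

K has 9 vertices, 27 edges, 18 triangles.
rank ∂_0 = 0, rank ∂_1 = 8 ⇒ b_0 = 9 − 0 − 8 = 1; all invariant factors of ∂_1 are 1 so no torsion. So H_0 ≅ Z.
rank ∂_1 = 8, rank ∂_2 = 17 ⇒ b_1 = 27 − 8 − 17 = 2; all invariant factors of ∂_2 are 1 so no torsion. So H_1 ≅ Z^2.
rank ∂_2 = 17, rank ∂_3 = 0 ⇒ b_2 = 18 − 17 − 0 = 1. So H_2 ≅ Z.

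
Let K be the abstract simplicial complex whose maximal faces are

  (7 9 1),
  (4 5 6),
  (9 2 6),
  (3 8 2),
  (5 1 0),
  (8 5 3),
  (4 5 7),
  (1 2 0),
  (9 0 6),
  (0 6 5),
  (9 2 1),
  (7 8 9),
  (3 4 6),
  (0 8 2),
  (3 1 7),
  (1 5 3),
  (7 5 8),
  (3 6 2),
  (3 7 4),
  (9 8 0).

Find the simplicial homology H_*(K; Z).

Order the vertices as 0 < 1 < 2 < 3 < 4 < 5 < 6 < 7 < 8 < 9. Listing each simplex with vertices in this order, K has dimension 2 with simplices:

  0-simplices (10): [0], [1], [2], [3], [4], [5], [6], [7], [8], [9]
  1-simplices (30): (30 of them)
  2-simplices (20): (20 of them)

Hence C_0 ≅ Z^10, C_1 ≅ Z^30, C_2 ≅ Z^20.

The boundary map ∂_1: C_1 → C_0 sends each edge [p,q] (with p < q) to q − p. For instance
  ∂[3,8] = [8] − [3].
This gives a 10×30 integer matrix of rank 9; reducing to Smith normal form yields diagonal entries (1,1,1,1,1,1,1,1,1).

The boundary map ∂_2: C_2 → C_1 maps a triangle to the signed sum of its edges. For instance
  ∂[0,8,9] = [8,9] − [0,9] + [0,8],
  ∂[5,7,8] = [7,8] − [5,8] + [5,7].
The resulting 30×20 matrix has rank 20, and its Smith normal form has invariant factors (1,1,1,1,1,1,1,1,1,1,1,1,1,1,1,1,1,1,1,2).

Now H_k = ker ∂_k / im ∂_{k+1}, so:

  H_0: rank C_0 − rank ∂_1 = 10 − 9 = 1, and the invariant factors of ∂_1 are all 1, so H_0 ≅ Z.
  H_1: rank ker ∂_1 − rank ∂_2 = (30 − 9) − 20 = 1, and ∂_2 has invariant factor 2 > 1, so H_1 ≅ Z ⊕ Z/2.
  H_2: rank ker ∂_2 − rank ∂_3 = (20 − 20) − 0 = 0, and there is no ∂_3, so H_2 ≅ 0.

H_0 ≅ Z,  H_1 ≅ Z ⊕ Z/2,  H_2 = 0.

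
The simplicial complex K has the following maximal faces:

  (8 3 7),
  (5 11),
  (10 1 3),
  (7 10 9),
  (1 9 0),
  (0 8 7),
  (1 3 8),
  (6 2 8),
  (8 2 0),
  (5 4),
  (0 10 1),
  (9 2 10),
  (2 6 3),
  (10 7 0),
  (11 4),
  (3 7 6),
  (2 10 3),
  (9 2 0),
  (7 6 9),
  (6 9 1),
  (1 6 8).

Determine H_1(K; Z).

Take the total order 0 < 1 < 2 < 3 < 4 < 5 < 6 < 7 < 8 < 9 < 10 < 11 on the vertex set. Then K (dimension 2) consists of the simplices:

  0-simplices (12): [0], [1], [2], [3], [4], [5], [6], [7], [8], [9], [10], [11]
  1-simplices (30): (30 of them)
  2-simplices (18): (18 of them)

Hence C_0 ≅ Z^12, C_1 ≅ Z^30, C_2 ≅ Z^18.

∂_1: C_1 → C_0 is given by ∂[p,q] = [q] − [p]. For instance
  ∂[1,9] = [9] − [1].
As a 12×30 matrix over Z this has rank 10, with invariant factors (1,1,1,1,1,1,1,1,1,1).

Boundary ∂_2: C_2 → C_1 acts by ∂[p,q,r] = [q,r] − [p,r] + [p,q]. For instance
  ∂[0,1,10] = [1,10] − [0,10] + [0,1],
  ∂[2,3,10] = [3,10] − [2,10] + [2,3].
The 30×18 boundary matrix has rank 18 and Smith normal form diag(1,1,1,1,1,1,1,1,1,1,1,1,1,1,1,1,1,2).

From H_k ≅ ker(∂_k) / im(∂_{k+1}) we obtain:

  H_1: rank ker ∂_1 − rank ∂_2 = (30 − 10) − 18 = 2, and ∂_2 has invariant factor 2 > 1, so H_1 ≅ Z^2 ⊕ Z/2.

H_1 ≅ Z^2 ⊕ Z/2.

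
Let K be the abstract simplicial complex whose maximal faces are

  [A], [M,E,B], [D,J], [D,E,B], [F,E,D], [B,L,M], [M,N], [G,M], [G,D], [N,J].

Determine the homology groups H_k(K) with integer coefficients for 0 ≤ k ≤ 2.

H_0 ≅ Z^2,  H_1 ≅ Z^2,  H_2 = 0.

K has 10 vertices, 14 edges, 4 triangles.
rank ∂_0 = 0, rank ∂_1 = 8 ⇒ b_0 = 10 − 0 − 8 = 2; all invariant factors of ∂_1 are 1 so no torsion. So H_0 ≅ Z^2.
rank ∂_1 = 8, rank ∂_2 = 4 ⇒ b_1 = 14 − 8 − 4 = 2; all invariant factors of ∂_2 are 1 so no torsion. So H_1 ≅ Z^2.
rank ∂_2 = 4, rank ∂_3 = 0 ⇒ b_2 = 4 − 4 − 0 = 0. So H_2 ≅ 0.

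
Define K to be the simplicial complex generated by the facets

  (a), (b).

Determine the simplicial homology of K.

Take the total order a < b on the vertex set. Then K (dimension 0) consists of the simplices:

  0-simplices (2): a, b

so the chain groups are C_0 ≅ Z^2.

From H_k ≅ ker(∂_k) / im(∂_{k+1}) we obtain:

  H_0: rank C_0 − rank ∂_1 = 2 − 0 = 2, and there is no ∂_1, so H_0 ≅ Z^2.

H_0 ≅ Z^2.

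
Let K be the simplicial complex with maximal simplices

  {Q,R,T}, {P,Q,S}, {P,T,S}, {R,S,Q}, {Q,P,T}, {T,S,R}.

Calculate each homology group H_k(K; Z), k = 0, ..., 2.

We work with the vertex ordering P < Q < R < S < T. The simplices of K, each written with vertices in increasing order, are:

  0-simplices (5): P, Q, R, S, T
  1-simplices (9): PQ, PS, PT, QR, QS, QT, RS, RT, ST
  2-simplices (6): PQS, PQT, PST, QRS, QRT, RST

so the chain groups are C_0 ≅ Z^5, C_1 ≅ Z^9, C_2 ≅ Z^6.

Boundary ∂_1: C_1 → C_0 sends each edge [p,q] (with p < q) to q − p. For instance
  ∂PS = S − P.
As a 5×9 matrix over Z this has rank 4, with invariant factors (1,1,1,1).

The boundary map ∂_2: C_2 → C_1 acts by ∂[p,q,r] = [q,r] − [p,r] + [p,q]. For instance
  ∂PQS = QS − PS + PQ,
  ∂QRS = RS − QS + QR.
The 9×6 boundary matrix has rank 5 and Smith normal form diag(1,1,1,1,1).

Reading off H_k = ker ∂_k / im ∂_{k+1}:

  H_0: rank C_0 − rank ∂_1 = 5 − 4 = 1, and the invariant factors of ∂_1 are all 1, so H_0 = Z.
  H_1: rank ker ∂_1 − rank ∂_2 = (9 − 4) − 5 = 0, and the invariant factors of ∂_2 are all 1, so H_1 = 0.
  H_2: rank ker ∂_2 − rank ∂_3 = (6 − 5) − 0 = 1, and there is no ∂_3, so H_2 = Z.

As a check, the Euler characteristic is 5 − 9 + 6 = 2, which agrees with 1 − 0 + 1 = 2.

H_0 = Z,  H_1 = 0,  H_2 = Z.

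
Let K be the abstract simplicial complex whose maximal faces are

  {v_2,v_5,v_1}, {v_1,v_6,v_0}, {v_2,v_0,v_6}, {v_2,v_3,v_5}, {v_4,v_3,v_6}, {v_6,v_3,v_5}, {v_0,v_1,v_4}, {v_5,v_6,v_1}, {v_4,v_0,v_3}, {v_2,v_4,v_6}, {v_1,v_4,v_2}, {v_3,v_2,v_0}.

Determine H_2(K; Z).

Order the vertices as v_0 < v_1 < v_2 < v_3 < v_4 < v_5 < v_6. Listing each simplex with vertices in this order, K has dimension 2 with simplices:

  0-simplices (7): [v_0], [v_1], [v_2], [v_3], [v_4], [v_5], [v_6]
  1-simplices (18): (18 of them)
  2-simplices (12): (12 of them)

so the chain groups are C_0 ≅ Z^7, C_1 ≅ Z^18, C_2 ≅ Z^12.

∂_1: C_1 → C_0 is given by ∂[p,q] = [q] − [p].
As a 7×18 matrix over Z this has rank 6, with invariant factors (1,1,1,1,1,1).

The boundary map ∂_2: C_2 → C_1 sends each 2-simplex [p,q,r] to [q,r] − [p,r] + [p,q]. For instance
  ∂[v_0,v_1,v_6] = [v_1,v_6] − [v_0,v_6] + [v_0,v_1],
  ∂[v_0,v_3,v_4] = [v_3,v_4] − [v_0,v_4] + [v_0,v_3].
The resulting 18×12 matrix has rank 12, and its Smith normal form has invariant factors (1,1,1,1,1,1,1,1,1,1,1,2).

Now H_k = ker ∂_k / im ∂_{k+1}, so:

  H_2: rank ker ∂_2 − rank ∂_3 = (12 − 12) − 0 = 0, and there is no ∂_3, so H_2 ≅ 0.

(K is a triangulation of the real projective plane RP^2.)

H_2 ≅ 0.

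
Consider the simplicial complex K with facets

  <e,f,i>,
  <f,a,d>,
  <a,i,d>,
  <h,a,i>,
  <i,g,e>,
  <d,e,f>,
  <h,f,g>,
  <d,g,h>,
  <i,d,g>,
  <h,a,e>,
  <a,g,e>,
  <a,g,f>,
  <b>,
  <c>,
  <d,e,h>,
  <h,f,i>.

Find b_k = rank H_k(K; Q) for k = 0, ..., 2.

b_0 = 3, b_1 = 2, b_2 = 1.

Fix the vertex order a < b < c < d < e < f < g < h < i and write every simplex with vertices in increasing order. Then dim K = 2 and the simplices of K are:

  0-simplices (9): a, b, c, d, e, f, g, h, i
  1-simplices (21): ad, ae, af, ag, ah, ai, de, df, dg, dh, di, ef, eg, eh, ei, fg, fh, fi, gh, gi, hi
  2-simplices (14): adf, adi, aeg, aeh, afg, ahi, def, deh, dgh, dgi, efi, egi, fgh, fhi

so the chain groups are C_0 ≅ Z^9, C_1 ≅ Z^21, C_2 ≅ Z^14.

The boundary map ∂_1: C_1 → C_0 is given by ∂[p,q] = [q] − [p]. For instance
  ∂eg = g − e.
The resulting 9×21 matrix has rank 6, and its Smith normal form has invariant factors (1,1,1,1,1,1).

∂_2: C_2 → C_1 sends each 2-simplex [p,q,r] to [q,r] − [p,r] + [p,q]. For instance
  ∂aeg = eg − ag + ae,
  ∂fhi = hi − fi + fh.
The resulting 21×14 matrix has rank 13, and its Smith normal form has invariant factors (1,1,1,1,1,1,1,1,1,1,1,1,1).

Now H_k = ker ∂_k / im ∂_{k+1}, so:

  H_0: rank C_0 − rank ∂_1 = 9 − 6 = 3, and the invariant factors of ∂_1 are all 1, so H_0 = Z^3.
  H_1: rank ker ∂_1 − rank ∂_2 = (21 − 6) − 13 = 2, and the invariant factors of ∂_2 are all 1, so H_1 = Z^2.
  H_2: rank ker ∂_2 − rank ∂_3 = (14 − 13) − 0 = 1, and there is no ∂_3, so H_2 = Z.

Hence the Betti numbers are b_0 = 3, b_1 = 2, b_2 = 1.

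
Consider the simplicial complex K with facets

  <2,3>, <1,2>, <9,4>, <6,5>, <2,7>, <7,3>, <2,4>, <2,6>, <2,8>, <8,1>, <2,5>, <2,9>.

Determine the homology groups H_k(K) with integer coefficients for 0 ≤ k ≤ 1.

H_0 = Z,  H_1 = Z^4.

Fix the vertex order 1 < 2 < 3 < 4 < 5 < 6 < 7 < 8 < 9 and write every simplex with vertices in increasing order. Then dim K = 1 and the simplices of K are:

  0-simplices (9): [1], [2], [3], [4], [5], [6], [7], [8], [9]
  1-simplices (12): [1,2], [1,8], [2,3], [2,4], [2,5], [2,6], [2,7], [2,8], [2,9], [3,7], [4,9], [5,6]

giving chain groups C_0 ≅ Z^9, C_1 ≅ Z^12.

The boundary map ∂_1: C_1 → C_0 sends each edge [p,q] (with p < q) to q − p.
The resulting 9×12 matrix has rank 8, and its Smith normal form has invariant factors (1,1,1,1,1,1,1,1).

From H_k ≅ ker(∂_k) / im(∂_{k+1}) we obtain:

  H_0: rank C_0 − rank ∂_1 = 9 − 8 = 1, and the invariant factors of ∂_1 are all 1, so H_0 ≅ Z.
  H_1: rank ker ∂_1 − rank ∂_2 = (12 − 8) − 0 = 4, and there is no ∂_2, so H_1 ≅ Z^4.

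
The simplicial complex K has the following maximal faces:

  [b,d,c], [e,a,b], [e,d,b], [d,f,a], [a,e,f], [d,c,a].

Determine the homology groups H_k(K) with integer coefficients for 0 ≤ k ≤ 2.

K has 6 vertices, 12 edges, 6 triangles.
rank ∂_0 = 0, rank ∂_1 = 5 ⇒ b_0 = 6 − 0 − 5 = 1; all invariant factors of ∂_1 are 1 so no torsion. So H_0 = Z.
rank ∂_1 = 5, rank ∂_2 = 6 ⇒ b_1 = 12 − 5 − 6 = 1; all invariant factors of ∂_2 are 1 so no torsion. So H_1 = Z.
rank ∂_2 = 6, rank ∂_3 = 0 ⇒ b_2 = 6 − 6 − 0 = 0. So H_2 = 0.

H_0 ≅ Z,  H_1 ≅ Z,  H_2 = 0.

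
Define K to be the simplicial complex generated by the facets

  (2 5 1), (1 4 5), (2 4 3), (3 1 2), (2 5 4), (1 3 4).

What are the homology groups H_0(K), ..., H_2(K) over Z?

H_0 ≅ Z,  H_1 = 0,  H_2 ≅ Z.

K has 5 vertices, 9 edges, 6 triangles.
rank ∂_0 = 0, rank ∂_1 = 4 ⇒ b_0 = 5 − 0 − 4 = 1; all invariant factors of ∂_1 are 1 so no torsion. So H_0 = Z.
rank ∂_1 = 4, rank ∂_2 = 5 ⇒ b_1 = 9 − 4 − 5 = 0; all invariant factors of ∂_2 are 1 so no torsion. So H_1 = 0.
rank ∂_2 = 5, rank ∂_3 = 0 ⇒ b_2 = 6 − 5 − 0 = 1. So H_2 = Z.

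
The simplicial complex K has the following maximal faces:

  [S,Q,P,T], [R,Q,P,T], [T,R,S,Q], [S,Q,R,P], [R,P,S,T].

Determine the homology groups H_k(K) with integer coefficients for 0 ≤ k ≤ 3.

K has 5 vertices, 10 edges, 10 triangles, 5 3-simplices.
rank ∂_0 = 0, rank ∂_1 = 4 ⇒ b_0 = 5 − 0 − 4 = 1; all invariant factors of ∂_1 are 1 so no torsion. So H_0 = Z.
rank ∂_1 = 4, rank ∂_2 = 6 ⇒ b_1 = 10 − 4 − 6 = 0; all invariant factors of ∂_2 are 1 so no torsion. So H_1 = 0.
rank ∂_2 = 6, rank ∂_3 = 4 ⇒ b_2 = 10 − 6 − 4 = 0; all invariant factors of ∂_3 are 1 so no torsion. So H_2 = 0.
rank ∂_3 = 4, rank ∂_4 = 0 ⇒ b_3 = 5 − 4 − 0 = 1. So H_3 = Z.

H_0 ≅ Z,  H_1 = 0,  H_2 = 0,  H_3 ≅ Z.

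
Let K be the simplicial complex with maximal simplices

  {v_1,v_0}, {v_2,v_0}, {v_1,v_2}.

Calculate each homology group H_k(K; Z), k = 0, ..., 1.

H_0 = Z,  H_1 = Z.

We work with the vertex ordering v_0 < v_1 < v_2. The simplices of K, each written with vertices in increasing order, are:

  0-simplices (3): [v_0], [v_1], [v_2]
  1-simplices (3): [v_0,v_1], [v_0,v_2], [v_1,v_2]

giving chain groups C_0 ≅ Z^3, C_1 ≅ Z^3.

∂_1: C_1 → C_0 sends each edge [p,q] (with p < q) to q − p. For instance
  ∂[v_0,v_1] = [v_1] − [v_0].
The resulting 3×3 matrix has rank 2, and its Smith normal form has invariant factors (1,1).

Reading off H_k = ker ∂_k / im ∂_{k+1}:

  H_0: rank C_0 − rank ∂_1 = 3 − 2 = 1, and the invariant factors of ∂_1 are all 1, so H_0 ≅ Z.
  H_1: rank ker ∂_1 − rank ∂_2 = (3 − 2) − 0 = 1, and there is no ∂_2, so H_1 ≅ Z.

As a check, the Euler characteristic is 3 − 3 = 0, which agrees with 1 − 1 = 0.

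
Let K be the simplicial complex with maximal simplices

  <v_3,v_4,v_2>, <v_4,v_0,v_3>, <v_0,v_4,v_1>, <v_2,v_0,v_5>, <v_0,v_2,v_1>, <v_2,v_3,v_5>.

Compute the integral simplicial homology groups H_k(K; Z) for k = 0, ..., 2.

H_0 = Z,  H_1 = Z,  H_2 = 0.

Order the vertices as v_0 < v_1 < v_2 < v_3 < v_4 < v_5. Listing each simplex with vertices in this order, K has dimension 2 with simplices:

  0-simplices (6): [v_0], [v_1], [v_2], [v_3], [v_4], [v_5]
  1-simplices (12): [v_0,v_1], [v_0,v_2], [v_0,v_3], [v_0,v_4], [v_0,v_5], [v_1,v_2], [v_1,v_4], [v_2,v_3], [v_2,v_4], [v_2,v_5], [v_3,v_4], [v_3,v_5]
  2-simplices (6): [v_0,v_1,v_2], [v_0,v_1,v_4], [v_0,v_2,v_5], [v_0,v_3,v_4], [v_2,v_3,v_4], [v_2,v_3,v_5]

so the chain groups are C_0 ≅ Z^6, C_1 ≅ Z^12, C_2 ≅ Z^6.

Boundary ∂_1: C_1 → C_0 is given by ∂[p,q] = [q] − [p]. For instance
  ∂[v_2,v_3] = [v_3] − [v_2].
The resulting 6×12 matrix has rank 5, and its Smith normal form has invariant factors (1,1,1,1,1).

Boundary ∂_2: C_2 → C_1 sends each 2-simplex [p,q,r] to [q,r] − [p,r] + [p,q]. For instance
  ∂[v_0,v_1,v_2] = [v_1,v_2] − [v_0,v_2] + [v_0,v_1],
  ∂[v_0,v_3,v_4] = [v_3,v_4] − [v_0,v_4] + [v_0,v_3].
The resulting 12×6 matrix has rank 6, and its Smith normal form has invariant factors (1,1,1,1,1,1).

From H_k ≅ ker(∂_k) / im(∂_{k+1}) we obtain:

  H_0: rank C_0 − rank ∂_1 = 6 − 5 = 1, and the invariant factors of ∂_1 are all 1, so H_0 = Z.
  H_1: rank ker ∂_1 − rank ∂_2 = (12 − 5) − 6 = 1, and the invariant factors of ∂_2 are all 1, so H_1 = Z.
  H_2: rank ker ∂_2 − rank ∂_3 = (6 − 6) − 0 = 0, and there is no ∂_3, so H_2 = 0.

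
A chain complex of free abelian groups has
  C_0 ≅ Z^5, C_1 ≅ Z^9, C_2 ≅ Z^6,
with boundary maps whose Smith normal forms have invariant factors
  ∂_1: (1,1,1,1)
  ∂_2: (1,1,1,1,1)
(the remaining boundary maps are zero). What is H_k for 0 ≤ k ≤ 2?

H_0 = Z,  H_1 = 0,  H_2 = Z.

H_0: b_0 = 5 − 0 − 4 = 1; torsion from ∂_1 factors > 1: none. So H_0 = Z.
H_1: b_1 = 9 − 4 − 5 = 0; torsion from ∂_2 factors > 1: none. So H_1 = 0.
H_2: b_2 = 6 − 5 − 0 = 1; torsion from ∂_3 factors > 1: none. So H_2 = Z.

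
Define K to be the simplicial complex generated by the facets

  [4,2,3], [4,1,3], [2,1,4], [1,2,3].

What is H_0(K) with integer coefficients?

H_0 ≅ Z.

We work with the vertex ordering 1 < 2 < 3 < 4. The simplices of K, each written with vertices in increasing order, are:

  0-simplices (4): [1], [2], [3], [4]
  1-simplices (6): [1,2], [1,3], [1,4], [2,3], [2,4], [3,4]
  2-simplices (4): [1,2,3], [1,2,4], [1,3,4], [2,3,4]

so the chain groups are C_0 ≅ Z^4, C_1 ≅ Z^6, C_2 ≅ Z^4.

∂_1: C_1 → C_0 is given by ∂[p,q] = [q] − [p]. For instance
  ∂[2,4] = [4] − [2].
The 4×6 boundary matrix has rank 3 and Smith normal form diag(1,1,1).

∂_2: C_2 → C_1 acts by ∂[p,q,r] = [q,r] − [p,r] + [p,q]. For instance
  ∂[1,2,3] = [2,3] − [1,3] + [1,2],
  ∂[1,2,4] = [2,4] − [1,4] + [1,2].
As a 6×4 matrix over Z this has rank 3, with invariant factors (1,1,1).

From H_k ≅ ker(∂_k) / im(∂_{k+1}) we obtain:

  H_0: rank C_0 − rank ∂_1 = 4 − 3 = 1, and the invariant factors of ∂_1 are all 1, so H_0 = Z.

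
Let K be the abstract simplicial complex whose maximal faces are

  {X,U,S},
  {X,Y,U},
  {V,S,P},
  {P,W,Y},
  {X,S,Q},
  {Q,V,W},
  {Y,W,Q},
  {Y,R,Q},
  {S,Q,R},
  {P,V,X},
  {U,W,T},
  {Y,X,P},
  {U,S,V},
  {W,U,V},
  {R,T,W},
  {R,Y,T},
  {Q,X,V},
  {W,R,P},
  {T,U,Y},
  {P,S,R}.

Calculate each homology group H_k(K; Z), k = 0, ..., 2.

H_0 ≅ Z,  H_1 ≅ Z ⊕ Z/2Z,  H_2 = 0.

Take the total order P < Q < R < S < T < U < V < W < X < Y on the vertex set. Then K (dimension 2) consists of the simplices:

  0-simplices (10): P, Q, R, S, T, U, V, W, X, Y
  1-simplices (30): PR, PS, PV, PW, PX, PY, QR, QS, QV, QW, QX, QY, RS, RT, RW, RY, SU, SV, SX, TU, TW, TY, UV, UW, UX, UY, VW, VX, WY, XY
  2-simplices (20): PRS, PRW, PSV, PVX, PWY, PXY, QRS, QRY, QSX, QVW, QVX, QWY, RTW, RTY, SUV, SUX, TUW, TUY, UVW, UXY

Hence C_0 ≅ Z^10, C_1 ≅ Z^30, C_2 ≅ Z^20.

The boundary map ∂_1: C_1 → C_0 is given by ∂[p,q] = [q] − [p]. For instance
  ∂TY = Y − T.
As a 10×30 matrix over Z this has rank 9, with invariant factors (1,1,1,1,1,1,1,1,1).

Boundary ∂_2: C_2 → C_1 sends each 2-simplex [p,q,r] to [q,r] − [p,r] + [p,q]. For instance
  ∂QRY = RY − QY + QR,
  ∂PWY = WY − PY + PW.
This gives a 30×20 integer matrix of rank 20; reducing to Smith normal form yields diagonal entries (1,1,1,1,1,1,1,1,1,1,1,1,1,1,1,1,1,1,1,2).

Computing H_k = (kernel of ∂_k) / (image of ∂_{k+1}):

  H_0: rank C_0 − rank ∂_1 = 10 − 9 = 1, and the invariant factors of ∂_1 are all 1, so H_0 ≅ Z.
  H_1: rank ker ∂_1 − rank ∂_2 = (30 − 9) − 20 = 1, and ∂_2 has invariant factor 2 > 1, so H_1 ≅ Z ⊕ Z/2Z.
  H_2: rank ker ∂_2 − rank ∂_3 = (20 − 20) − 0 = 0, and there is no ∂_3, so H_2 ≅ 0.

(K is a triangulation of the Klein bottle.)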